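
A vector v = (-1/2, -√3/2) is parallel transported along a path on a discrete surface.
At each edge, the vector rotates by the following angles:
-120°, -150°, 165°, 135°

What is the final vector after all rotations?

Total rotation: (-120°) + (-150°) + 165° + 135° = 30°. Final vector: (0, -1)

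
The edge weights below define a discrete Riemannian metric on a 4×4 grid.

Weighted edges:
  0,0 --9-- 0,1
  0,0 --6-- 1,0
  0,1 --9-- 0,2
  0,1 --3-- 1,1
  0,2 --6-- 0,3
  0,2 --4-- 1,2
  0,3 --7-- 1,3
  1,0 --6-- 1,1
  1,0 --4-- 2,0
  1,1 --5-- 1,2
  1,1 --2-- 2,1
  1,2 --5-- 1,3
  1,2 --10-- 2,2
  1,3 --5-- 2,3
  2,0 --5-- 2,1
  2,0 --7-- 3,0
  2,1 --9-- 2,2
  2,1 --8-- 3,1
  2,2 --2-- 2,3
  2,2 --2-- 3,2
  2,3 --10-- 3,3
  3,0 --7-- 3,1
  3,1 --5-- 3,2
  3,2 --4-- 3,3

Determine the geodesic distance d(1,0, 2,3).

Shortest path: 1,0 → 1,1 → 2,1 → 2,2 → 2,3, total weight = 19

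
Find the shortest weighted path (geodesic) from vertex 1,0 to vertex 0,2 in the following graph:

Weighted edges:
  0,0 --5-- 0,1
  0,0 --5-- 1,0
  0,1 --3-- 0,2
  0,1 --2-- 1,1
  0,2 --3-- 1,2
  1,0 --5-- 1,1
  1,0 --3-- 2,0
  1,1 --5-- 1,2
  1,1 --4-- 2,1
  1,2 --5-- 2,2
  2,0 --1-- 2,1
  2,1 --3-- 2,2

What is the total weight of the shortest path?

Shortest path: 1,0 → 1,1 → 0,1 → 0,2, total weight = 10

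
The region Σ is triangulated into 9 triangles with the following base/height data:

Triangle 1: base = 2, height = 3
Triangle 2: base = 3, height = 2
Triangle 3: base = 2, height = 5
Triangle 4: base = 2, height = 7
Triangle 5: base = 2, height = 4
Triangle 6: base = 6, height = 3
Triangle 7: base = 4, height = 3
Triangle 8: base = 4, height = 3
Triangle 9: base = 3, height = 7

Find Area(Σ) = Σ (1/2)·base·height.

(1/2)×2×3 + (1/2)×3×2 + (1/2)×2×5 + (1/2)×2×7 + (1/2)×2×4 + (1/2)×6×3 + (1/2)×4×3 + (1/2)×4×3 + (1/2)×3×7 = 53.5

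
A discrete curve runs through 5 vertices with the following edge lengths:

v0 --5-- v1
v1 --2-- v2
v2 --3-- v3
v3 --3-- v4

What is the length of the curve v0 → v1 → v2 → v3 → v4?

Arc length = 5 + 2 + 3 + 3 = 13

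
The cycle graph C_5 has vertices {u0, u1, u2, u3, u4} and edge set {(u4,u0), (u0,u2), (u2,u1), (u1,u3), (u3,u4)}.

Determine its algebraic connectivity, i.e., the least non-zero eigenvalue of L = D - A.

The cycle graph C_n has Laplacian eigenvalues λ_k = 2 − 2cos(2πk/n), k = 0, 1, …, n−1. Here n = 5:
k=0: 2 − 2cos(0) = 0.0; k=1: 2 − 2cos(2π/5) = 1.382; k=2: 2 − 2cos(4π/5) = 3.618; k=3: 2 − 2cos(6π/5) = 3.618; k=4: 2 − 2cos(8π/5) = 1.382.
Laplacian eigenvalues: [0.0, 1.382, 1.382, 3.618, 3.618]. Algebraic connectivity (smallest non-zero eigenvalue) = 1.382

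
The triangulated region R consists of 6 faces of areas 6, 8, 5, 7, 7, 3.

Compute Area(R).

6 + 8 + 5 + 7 + 7 + 3 = 36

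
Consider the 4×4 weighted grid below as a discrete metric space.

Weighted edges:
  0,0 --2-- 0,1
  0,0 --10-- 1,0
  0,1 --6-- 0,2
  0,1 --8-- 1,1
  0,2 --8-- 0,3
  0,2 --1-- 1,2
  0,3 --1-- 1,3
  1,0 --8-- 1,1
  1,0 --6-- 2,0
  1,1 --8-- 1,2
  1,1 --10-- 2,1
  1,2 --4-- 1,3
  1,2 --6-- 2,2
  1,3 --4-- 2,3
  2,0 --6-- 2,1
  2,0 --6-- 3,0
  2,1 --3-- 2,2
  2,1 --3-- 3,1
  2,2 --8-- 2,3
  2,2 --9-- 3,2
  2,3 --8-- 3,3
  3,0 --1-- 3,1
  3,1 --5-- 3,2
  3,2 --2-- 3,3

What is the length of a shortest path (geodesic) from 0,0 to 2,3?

Shortest path: 0,0 → 0,1 → 0,2 → 1,2 → 1,3 → 2,3, total weight = 17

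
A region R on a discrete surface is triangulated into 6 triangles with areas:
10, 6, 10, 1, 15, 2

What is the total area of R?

10 + 6 + 10 + 1 + 15 + 2 = 44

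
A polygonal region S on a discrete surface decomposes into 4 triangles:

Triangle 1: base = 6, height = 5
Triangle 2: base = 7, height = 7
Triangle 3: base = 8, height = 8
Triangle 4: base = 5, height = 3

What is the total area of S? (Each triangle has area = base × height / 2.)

(1/2)×6×5 + (1/2)×7×7 + (1/2)×8×8 + (1/2)×5×3 = 79.0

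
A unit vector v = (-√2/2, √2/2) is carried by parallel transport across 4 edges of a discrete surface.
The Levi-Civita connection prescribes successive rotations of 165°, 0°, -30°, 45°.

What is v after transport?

Total rotation: 165° + 0° + (-30°) + 45° = 180°. Final vector: (0.7071, -0.7071)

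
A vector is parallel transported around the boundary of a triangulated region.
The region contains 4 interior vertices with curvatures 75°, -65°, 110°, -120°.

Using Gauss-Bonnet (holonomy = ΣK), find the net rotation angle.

Holonomy = total enclosed curvature = 75° + (-65°) + 110° + (-120°) = 0°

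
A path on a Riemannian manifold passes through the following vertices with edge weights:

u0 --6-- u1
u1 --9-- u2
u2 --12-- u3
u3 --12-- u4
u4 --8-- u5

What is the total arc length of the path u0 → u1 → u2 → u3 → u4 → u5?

Arc length = 6 + 9 + 12 + 12 + 8 = 47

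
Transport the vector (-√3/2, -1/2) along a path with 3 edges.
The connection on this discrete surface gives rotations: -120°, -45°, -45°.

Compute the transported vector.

Total rotation: (-120°) + (-45°) + (-45°) = -210° ≡ 150° (mod 360°). Final vector: (1, 0)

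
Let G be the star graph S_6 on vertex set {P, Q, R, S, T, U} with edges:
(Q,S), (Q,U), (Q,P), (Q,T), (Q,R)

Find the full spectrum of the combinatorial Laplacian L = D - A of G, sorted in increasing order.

The star S_6 is the complete bipartite graph K_{1,5} (one hub of degree 5, 5 leaves of degree 1). The Laplacian spectrum of K_{p,q} is 0, p (multiplicity q−1), q (multiplicity p−1), p+q. With p = 1, q = 5: 0 once, 1 with multiplicity 4, and 6 once. (Check: trace L = sum of degrees = 10 = 4·1 + 6.)
Laplacian eigenvalues (increasing order): [0.0, 1.0, 1.0, 1.0, 1.0, 6.0]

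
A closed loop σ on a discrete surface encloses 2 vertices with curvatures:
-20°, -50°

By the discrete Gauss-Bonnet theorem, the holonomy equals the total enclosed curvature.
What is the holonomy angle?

Holonomy = total enclosed curvature = (-20°) + (-50°) = -70°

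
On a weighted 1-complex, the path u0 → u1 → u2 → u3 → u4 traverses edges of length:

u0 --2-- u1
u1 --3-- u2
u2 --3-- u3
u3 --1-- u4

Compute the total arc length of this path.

Arc length = 2 + 3 + 3 + 1 = 9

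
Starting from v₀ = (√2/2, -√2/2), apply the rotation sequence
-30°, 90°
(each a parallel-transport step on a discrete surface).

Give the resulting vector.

Total rotation: (-30°) + 90° = 60°. Final vector: (0.9659, 0.2588)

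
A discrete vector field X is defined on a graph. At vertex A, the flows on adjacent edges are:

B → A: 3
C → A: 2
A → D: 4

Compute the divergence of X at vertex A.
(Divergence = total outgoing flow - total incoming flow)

Divergence = sum of outgoing flows = (-3) + (-2) + 4 = -1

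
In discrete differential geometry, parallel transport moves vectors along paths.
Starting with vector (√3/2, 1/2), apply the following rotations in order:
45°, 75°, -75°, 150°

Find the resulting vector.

Total rotation: 45° + 75° + (-75°) + 150° = 195° ≡ -165° (mod 360°). Final vector: (-0.7071, -0.7071)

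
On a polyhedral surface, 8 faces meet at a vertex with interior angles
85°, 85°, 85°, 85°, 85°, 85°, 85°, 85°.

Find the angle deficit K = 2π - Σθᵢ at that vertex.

Sum of angles = 680°. K = 360° - 680° = -320° = -16π/9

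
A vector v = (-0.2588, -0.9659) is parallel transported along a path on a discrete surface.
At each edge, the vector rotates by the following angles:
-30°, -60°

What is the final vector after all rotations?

Total rotation: (-30°) + (-60°) = -90°. Final vector: (-0.9659, 0.2588)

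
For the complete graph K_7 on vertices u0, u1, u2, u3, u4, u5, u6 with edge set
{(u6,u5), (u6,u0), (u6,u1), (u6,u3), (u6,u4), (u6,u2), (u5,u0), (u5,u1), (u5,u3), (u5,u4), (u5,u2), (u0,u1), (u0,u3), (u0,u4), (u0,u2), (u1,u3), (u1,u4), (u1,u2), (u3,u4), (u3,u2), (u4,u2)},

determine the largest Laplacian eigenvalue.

For the complete graph K_n, L = nI − J (J = all-ones matrix). J has eigenvalues n (once, eigenvector 𝟙) and 0 (multiplicity n−1), so L has eigenvalues 0 (once) and n (multiplicity n−1). Here n = 7: eigenvalue 0 once and 7 with multiplicity 6.
Laplacian eigenvalues: [0.0, 7.0, 7.0, 7.0, 7.0, 7.0, 7.0]. Largest eigenvalue (spectral radius) = 7.0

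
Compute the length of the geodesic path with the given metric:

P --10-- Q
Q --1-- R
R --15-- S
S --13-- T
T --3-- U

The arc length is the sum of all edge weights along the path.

Arc length = 10 + 1 + 15 + 13 + 3 = 42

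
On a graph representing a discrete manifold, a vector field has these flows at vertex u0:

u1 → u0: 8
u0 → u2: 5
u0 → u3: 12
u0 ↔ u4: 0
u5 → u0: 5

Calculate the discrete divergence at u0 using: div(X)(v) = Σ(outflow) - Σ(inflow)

Divergence = sum of outgoing flows = (-8) + 5 + 12 + 0 + (-5) = 4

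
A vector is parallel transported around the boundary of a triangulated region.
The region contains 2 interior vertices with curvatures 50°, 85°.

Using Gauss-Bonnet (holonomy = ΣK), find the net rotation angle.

Holonomy = total enclosed curvature = 50° + 85° = 135°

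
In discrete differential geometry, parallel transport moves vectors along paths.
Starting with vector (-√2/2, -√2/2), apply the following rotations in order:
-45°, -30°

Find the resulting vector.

Total rotation: (-45°) + (-30°) = -75°. Final vector: (-0.8660, 0.5000)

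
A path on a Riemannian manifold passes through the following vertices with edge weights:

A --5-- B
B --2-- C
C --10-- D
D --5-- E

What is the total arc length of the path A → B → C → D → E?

Arc length = 5 + 2 + 10 + 5 = 22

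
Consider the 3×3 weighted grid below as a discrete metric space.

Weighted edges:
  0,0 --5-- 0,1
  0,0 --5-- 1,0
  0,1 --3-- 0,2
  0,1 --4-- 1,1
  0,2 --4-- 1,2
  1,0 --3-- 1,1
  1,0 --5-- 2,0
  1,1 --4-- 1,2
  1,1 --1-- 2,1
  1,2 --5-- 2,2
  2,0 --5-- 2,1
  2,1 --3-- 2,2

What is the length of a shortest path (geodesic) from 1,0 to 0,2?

Shortest path: 1,0 → 1,1 → 0,1 → 0,2, total weight = 10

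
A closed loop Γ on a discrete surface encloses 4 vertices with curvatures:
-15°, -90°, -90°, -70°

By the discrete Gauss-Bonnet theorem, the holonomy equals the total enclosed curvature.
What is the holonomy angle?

Holonomy = total enclosed curvature = (-15°) + (-90°) + (-90°) + (-70°) = -265°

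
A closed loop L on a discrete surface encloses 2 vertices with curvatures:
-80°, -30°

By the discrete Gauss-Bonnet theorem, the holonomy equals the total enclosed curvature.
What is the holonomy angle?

Holonomy = total enclosed curvature = (-80°) + (-30°) = -110°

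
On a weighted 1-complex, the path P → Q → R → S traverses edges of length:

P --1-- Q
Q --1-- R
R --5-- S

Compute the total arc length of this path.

Arc length = 1 + 1 + 5 = 7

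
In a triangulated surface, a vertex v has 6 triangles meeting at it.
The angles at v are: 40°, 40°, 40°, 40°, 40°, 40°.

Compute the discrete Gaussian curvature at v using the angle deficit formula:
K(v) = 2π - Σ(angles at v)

Sum of angles = 240°. K = 360° - 240° = 120° = 2π/3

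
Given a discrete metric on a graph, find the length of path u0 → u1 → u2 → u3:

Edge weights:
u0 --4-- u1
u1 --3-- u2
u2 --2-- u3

Arc length = 4 + 3 + 2 = 9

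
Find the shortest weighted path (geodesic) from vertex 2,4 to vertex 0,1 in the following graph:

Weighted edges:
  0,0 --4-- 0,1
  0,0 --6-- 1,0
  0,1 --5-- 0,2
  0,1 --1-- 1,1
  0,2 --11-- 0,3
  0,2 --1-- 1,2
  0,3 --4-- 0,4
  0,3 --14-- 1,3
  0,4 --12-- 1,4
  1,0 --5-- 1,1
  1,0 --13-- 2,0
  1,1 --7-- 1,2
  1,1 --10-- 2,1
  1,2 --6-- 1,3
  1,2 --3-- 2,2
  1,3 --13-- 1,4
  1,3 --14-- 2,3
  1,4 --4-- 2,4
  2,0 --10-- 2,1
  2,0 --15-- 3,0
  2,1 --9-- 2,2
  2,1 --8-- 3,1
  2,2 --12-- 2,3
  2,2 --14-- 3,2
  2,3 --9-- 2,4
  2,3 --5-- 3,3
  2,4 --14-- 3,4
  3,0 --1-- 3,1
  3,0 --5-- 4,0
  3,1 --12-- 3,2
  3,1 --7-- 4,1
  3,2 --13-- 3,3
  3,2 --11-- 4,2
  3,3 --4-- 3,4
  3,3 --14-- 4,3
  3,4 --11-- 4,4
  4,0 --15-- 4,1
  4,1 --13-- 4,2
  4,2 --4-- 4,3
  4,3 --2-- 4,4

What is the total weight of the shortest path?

Shortest path: 2,4 → 1,4 → 1,3 → 1,2 → 0,2 → 0,1, total weight = 29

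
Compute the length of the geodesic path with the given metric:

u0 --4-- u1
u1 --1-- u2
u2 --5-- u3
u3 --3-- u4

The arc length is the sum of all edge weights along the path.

Arc length = 4 + 1 + 5 + 3 = 13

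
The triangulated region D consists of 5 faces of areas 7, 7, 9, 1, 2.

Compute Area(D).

7 + 7 + 9 + 1 + 2 = 26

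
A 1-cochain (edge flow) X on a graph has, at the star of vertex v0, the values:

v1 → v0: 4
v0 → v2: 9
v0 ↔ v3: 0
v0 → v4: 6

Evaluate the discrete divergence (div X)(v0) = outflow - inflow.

Divergence = sum of outgoing flows = (-4) + 9 + 0 + 6 = 11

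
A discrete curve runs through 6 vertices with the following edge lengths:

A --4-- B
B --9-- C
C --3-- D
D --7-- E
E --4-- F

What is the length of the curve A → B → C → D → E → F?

Arc length = 4 + 9 + 3 + 7 + 4 = 27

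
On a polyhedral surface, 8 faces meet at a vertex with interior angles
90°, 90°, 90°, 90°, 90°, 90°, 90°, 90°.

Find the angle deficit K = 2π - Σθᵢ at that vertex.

Sum of angles = 720°. K = 360° - 720° = -360° = -2π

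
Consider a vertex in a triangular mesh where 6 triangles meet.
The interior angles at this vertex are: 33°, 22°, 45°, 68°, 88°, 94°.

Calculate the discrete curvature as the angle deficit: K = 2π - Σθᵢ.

Sum of angles = 350°. K = 360° - 350° = 10° = π/18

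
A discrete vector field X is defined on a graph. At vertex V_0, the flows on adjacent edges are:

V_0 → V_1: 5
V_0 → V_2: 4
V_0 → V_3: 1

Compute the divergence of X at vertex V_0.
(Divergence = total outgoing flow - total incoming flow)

Divergence = sum of outgoing flows = 5 + 4 + 1 = 10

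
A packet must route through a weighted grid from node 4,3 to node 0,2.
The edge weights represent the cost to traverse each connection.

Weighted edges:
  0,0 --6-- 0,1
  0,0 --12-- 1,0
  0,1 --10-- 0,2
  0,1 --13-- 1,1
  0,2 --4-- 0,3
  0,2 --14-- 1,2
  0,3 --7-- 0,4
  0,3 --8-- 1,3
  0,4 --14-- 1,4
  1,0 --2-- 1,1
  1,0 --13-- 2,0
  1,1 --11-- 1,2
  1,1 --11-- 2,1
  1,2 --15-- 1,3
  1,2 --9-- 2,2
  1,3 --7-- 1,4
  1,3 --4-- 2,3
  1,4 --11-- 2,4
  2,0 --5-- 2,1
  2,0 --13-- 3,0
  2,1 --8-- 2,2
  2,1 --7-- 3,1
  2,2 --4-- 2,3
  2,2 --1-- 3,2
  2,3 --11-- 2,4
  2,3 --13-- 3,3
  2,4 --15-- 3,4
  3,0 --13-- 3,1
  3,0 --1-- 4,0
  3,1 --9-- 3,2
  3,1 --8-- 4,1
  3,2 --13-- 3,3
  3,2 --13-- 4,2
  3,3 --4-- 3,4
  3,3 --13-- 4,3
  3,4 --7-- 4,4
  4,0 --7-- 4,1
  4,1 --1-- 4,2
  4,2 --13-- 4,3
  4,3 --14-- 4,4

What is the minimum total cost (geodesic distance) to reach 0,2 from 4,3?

Shortest path: 4,3 → 3,3 → 2,3 → 1,3 → 0,3 → 0,2, total weight = 42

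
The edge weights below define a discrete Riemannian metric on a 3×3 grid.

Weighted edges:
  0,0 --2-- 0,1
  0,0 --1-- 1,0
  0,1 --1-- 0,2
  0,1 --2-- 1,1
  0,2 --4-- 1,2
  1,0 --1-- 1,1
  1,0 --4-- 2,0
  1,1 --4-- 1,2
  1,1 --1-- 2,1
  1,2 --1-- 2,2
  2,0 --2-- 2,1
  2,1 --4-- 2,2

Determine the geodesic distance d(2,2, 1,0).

Shortest path: 2,2 → 1,2 → 1,1 → 1,0, total weight = 6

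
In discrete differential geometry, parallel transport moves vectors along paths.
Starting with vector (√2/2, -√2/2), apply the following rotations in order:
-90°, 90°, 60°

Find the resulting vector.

Total rotation: (-90°) + 90° + 60° = 60°. Final vector: (0.9659, 0.2588)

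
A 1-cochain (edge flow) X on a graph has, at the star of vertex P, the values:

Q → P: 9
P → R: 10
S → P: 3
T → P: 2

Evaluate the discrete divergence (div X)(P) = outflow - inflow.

Divergence = sum of outgoing flows = (-9) + 10 + (-3) + (-2) = -4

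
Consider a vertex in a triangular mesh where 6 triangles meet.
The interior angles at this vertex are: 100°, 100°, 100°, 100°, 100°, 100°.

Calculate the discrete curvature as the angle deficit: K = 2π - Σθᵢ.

Sum of angles = 600°. K = 360° - 600° = -240°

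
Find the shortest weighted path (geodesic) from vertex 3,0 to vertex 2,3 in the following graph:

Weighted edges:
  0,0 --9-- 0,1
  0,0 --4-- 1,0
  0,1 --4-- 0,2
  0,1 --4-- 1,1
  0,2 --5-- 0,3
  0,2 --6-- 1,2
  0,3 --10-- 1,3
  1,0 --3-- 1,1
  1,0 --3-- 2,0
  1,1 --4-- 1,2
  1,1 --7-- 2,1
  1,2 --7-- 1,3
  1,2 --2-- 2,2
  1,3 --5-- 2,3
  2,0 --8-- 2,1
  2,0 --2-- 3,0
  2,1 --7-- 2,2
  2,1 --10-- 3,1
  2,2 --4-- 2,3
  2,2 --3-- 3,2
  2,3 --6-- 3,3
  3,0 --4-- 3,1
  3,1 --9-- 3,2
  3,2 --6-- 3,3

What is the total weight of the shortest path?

Shortest path: 3,0 → 2,0 → 1,0 → 1,1 → 1,2 → 2,2 → 2,3, total weight = 18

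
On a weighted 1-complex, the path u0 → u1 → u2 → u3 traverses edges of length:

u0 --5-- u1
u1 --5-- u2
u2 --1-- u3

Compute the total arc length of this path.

Arc length = 5 + 5 + 1 = 11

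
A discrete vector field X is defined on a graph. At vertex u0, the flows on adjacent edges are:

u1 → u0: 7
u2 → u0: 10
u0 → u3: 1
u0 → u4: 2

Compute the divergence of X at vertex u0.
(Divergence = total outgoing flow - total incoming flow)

Divergence = sum of outgoing flows = (-7) + (-10) + 1 + 2 = -14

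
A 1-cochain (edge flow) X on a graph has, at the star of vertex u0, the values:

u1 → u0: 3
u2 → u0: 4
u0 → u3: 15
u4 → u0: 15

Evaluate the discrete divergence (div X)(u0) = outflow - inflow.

Divergence = sum of outgoing flows = (-3) + (-4) + 15 + (-15) = -7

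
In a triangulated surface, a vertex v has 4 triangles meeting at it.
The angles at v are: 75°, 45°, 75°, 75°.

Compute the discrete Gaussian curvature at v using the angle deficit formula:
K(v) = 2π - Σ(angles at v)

Sum of angles = 270°. K = 360° - 270° = 90° = π/2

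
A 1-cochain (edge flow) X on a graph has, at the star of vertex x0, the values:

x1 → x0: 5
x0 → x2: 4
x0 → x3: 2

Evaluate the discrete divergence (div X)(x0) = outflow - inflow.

Divergence = sum of outgoing flows = (-5) + 4 + 2 = 1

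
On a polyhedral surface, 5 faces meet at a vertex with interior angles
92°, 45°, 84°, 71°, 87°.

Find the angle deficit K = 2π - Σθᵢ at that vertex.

Sum of angles = 379°. K = 360° - 379° = -19° = -19π/180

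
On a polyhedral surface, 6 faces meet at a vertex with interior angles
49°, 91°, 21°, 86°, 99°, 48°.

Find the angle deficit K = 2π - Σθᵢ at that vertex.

Sum of angles = 394°. K = 360° - 394° = -34° = -17π/90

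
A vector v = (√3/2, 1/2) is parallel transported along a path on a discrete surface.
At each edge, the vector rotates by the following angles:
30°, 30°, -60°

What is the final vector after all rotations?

Total rotation: 30° + 30° + (-60°) = 0°. Final vector: (0.8660, 0.5000)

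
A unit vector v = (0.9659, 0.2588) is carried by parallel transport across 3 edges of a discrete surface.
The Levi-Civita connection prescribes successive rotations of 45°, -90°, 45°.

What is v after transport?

Total rotation: 45° + (-90°) + 45° = 0°. Final vector: (0.9659, 0.2588)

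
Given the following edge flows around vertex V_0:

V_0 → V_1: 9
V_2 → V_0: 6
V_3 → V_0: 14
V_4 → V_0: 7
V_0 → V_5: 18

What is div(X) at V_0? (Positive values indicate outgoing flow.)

Divergence = sum of outgoing flows = 9 + (-6) + (-14) + (-7) + 18 = 0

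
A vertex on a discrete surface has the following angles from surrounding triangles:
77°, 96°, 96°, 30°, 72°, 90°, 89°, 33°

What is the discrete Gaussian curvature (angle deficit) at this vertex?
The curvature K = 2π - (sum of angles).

Sum of angles = 583°. K = 360° - 583° = -223° = -223π/180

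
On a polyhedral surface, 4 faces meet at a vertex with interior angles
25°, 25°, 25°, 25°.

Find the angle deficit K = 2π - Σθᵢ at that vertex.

Sum of angles = 100°. K = 360° - 100° = 260°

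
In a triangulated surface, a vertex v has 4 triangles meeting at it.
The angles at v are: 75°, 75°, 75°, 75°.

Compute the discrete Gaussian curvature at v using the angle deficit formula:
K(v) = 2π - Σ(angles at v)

Sum of angles = 300°. K = 360° - 300° = 60°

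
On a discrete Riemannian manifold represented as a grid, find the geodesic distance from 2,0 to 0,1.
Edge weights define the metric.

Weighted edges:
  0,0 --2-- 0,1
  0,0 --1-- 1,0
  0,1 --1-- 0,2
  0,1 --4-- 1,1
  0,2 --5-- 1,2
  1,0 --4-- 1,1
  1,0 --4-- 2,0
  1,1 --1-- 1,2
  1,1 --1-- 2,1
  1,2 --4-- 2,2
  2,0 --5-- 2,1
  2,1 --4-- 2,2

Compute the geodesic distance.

Shortest path: 2,0 → 1,0 → 0,0 → 0,1, total weight = 7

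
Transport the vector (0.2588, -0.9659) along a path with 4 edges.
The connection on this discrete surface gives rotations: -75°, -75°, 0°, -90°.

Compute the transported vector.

Total rotation: (-75°) + (-75°) + 0° + (-90°) = -240° ≡ 120° (mod 360°). Final vector: (0.7071, 0.7071)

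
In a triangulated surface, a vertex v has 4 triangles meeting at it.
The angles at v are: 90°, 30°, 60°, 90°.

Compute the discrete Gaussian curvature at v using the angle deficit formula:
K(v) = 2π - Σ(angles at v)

Sum of angles = 270°. K = 360° - 270° = 90° = π/2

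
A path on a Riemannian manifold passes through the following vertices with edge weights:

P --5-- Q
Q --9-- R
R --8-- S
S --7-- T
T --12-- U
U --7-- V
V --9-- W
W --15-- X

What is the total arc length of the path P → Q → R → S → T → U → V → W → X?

Arc length = 5 + 9 + 8 + 7 + 12 + 7 + 9 + 15 = 72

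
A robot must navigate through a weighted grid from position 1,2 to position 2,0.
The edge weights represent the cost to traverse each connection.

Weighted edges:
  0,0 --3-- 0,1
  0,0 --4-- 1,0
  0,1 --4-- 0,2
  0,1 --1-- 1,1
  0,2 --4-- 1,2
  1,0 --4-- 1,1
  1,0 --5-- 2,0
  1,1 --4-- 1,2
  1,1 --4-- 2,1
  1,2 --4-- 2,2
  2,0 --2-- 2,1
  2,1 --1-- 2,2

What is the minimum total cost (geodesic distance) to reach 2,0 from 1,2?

Shortest path: 1,2 → 2,2 → 2,1 → 2,0, total weight = 7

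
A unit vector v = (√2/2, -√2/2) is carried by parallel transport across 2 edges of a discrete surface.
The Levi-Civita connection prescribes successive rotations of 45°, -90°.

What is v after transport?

Total rotation: 45° + (-90°) = -45°. Final vector: (0, -1)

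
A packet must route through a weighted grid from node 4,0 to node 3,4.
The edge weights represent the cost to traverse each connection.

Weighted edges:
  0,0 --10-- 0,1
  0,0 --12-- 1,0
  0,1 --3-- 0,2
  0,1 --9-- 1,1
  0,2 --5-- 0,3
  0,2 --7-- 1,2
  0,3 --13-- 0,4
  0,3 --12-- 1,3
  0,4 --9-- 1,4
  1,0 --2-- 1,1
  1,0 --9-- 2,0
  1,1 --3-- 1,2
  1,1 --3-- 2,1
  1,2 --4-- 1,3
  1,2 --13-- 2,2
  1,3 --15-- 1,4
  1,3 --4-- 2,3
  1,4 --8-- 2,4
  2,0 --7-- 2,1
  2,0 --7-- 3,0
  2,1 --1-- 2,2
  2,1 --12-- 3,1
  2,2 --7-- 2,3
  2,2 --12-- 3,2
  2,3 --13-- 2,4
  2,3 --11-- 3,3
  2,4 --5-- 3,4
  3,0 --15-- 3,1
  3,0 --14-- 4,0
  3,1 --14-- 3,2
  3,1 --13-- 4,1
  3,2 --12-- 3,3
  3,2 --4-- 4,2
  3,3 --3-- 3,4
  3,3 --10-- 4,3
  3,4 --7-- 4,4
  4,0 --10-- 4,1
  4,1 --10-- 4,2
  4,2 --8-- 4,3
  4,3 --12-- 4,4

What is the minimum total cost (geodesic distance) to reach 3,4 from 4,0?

Shortest path: 4,0 → 4,1 → 4,2 → 3,2 → 3,3 → 3,4, total weight = 39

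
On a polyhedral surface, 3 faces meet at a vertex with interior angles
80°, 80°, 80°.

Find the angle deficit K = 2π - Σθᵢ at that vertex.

Sum of angles = 240°. K = 360° - 240° = 120°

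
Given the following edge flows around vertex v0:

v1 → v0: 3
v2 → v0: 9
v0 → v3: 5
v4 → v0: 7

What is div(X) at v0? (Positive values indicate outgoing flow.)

Divergence = sum of outgoing flows = (-3) + (-9) + 5 + (-7) = -14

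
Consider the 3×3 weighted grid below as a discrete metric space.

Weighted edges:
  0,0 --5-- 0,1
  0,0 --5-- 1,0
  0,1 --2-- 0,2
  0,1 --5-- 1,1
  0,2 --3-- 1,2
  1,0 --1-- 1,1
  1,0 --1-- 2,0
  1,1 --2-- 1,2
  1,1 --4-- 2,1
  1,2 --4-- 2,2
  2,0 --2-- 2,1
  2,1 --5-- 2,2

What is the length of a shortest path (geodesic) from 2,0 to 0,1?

Shortest path: 2,0 → 1,0 → 1,1 → 0,1, total weight = 7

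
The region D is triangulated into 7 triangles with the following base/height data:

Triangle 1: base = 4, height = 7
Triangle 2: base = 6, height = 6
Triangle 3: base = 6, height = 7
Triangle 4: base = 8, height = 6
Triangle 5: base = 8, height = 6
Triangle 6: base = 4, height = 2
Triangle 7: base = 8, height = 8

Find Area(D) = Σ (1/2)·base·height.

(1/2)×4×7 + (1/2)×6×6 + (1/2)×6×7 + (1/2)×8×6 + (1/2)×8×6 + (1/2)×4×2 + (1/2)×8×8 = 137.0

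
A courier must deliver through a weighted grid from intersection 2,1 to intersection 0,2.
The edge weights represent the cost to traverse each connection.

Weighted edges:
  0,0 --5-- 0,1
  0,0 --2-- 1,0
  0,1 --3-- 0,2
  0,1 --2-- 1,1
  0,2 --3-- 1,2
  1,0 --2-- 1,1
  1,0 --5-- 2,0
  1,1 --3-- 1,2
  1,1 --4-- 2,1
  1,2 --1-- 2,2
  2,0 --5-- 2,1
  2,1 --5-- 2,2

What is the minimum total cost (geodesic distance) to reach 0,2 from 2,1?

Shortest path: 2,1 → 1,1 → 0,1 → 0,2, total weight = 9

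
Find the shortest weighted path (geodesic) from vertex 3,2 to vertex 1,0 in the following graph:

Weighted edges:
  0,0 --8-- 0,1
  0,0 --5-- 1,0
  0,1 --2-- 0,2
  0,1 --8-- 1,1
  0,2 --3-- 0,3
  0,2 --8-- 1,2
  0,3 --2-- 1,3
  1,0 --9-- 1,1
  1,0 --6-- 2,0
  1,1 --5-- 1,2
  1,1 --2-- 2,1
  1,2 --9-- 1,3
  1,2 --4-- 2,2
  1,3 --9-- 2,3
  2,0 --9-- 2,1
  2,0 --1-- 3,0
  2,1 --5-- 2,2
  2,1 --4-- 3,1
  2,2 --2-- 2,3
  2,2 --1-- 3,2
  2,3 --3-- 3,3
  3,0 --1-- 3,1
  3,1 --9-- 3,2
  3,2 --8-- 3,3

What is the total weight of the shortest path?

Shortest path: 3,2 → 2,2 → 2,1 → 1,1 → 1,0, total weight = 17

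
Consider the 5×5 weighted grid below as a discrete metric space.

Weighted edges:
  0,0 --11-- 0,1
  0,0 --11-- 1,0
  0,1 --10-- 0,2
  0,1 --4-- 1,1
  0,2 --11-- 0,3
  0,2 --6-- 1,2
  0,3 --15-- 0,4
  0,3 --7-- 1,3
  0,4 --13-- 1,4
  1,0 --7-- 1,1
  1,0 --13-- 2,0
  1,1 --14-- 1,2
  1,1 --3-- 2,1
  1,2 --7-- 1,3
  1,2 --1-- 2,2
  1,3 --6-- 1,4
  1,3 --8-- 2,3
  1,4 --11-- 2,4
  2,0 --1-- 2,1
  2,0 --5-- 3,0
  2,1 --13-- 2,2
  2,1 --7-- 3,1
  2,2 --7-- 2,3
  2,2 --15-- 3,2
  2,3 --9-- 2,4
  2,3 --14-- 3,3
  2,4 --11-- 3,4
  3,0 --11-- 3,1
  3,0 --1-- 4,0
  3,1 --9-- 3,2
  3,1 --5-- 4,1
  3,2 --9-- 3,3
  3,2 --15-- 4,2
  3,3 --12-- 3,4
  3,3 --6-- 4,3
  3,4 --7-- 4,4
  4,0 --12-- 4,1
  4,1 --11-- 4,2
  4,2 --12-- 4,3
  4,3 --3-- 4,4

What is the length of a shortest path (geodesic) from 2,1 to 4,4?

Shortest path: 2,1 → 3,1 → 3,2 → 3,3 → 4,3 → 4,4, total weight = 34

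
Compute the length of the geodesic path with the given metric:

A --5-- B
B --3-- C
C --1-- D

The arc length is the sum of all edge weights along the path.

Arc length = 5 + 3 + 1 = 9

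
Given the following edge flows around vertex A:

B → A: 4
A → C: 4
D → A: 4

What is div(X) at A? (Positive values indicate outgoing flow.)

Divergence = sum of outgoing flows = (-4) + 4 + (-4) = -4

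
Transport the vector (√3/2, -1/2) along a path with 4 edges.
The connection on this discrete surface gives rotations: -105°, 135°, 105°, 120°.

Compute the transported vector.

Total rotation: (-105°) + 135° + 105° + 120° = 255° ≡ -105° (mod 360°). Final vector: (-0.7071, -0.7071)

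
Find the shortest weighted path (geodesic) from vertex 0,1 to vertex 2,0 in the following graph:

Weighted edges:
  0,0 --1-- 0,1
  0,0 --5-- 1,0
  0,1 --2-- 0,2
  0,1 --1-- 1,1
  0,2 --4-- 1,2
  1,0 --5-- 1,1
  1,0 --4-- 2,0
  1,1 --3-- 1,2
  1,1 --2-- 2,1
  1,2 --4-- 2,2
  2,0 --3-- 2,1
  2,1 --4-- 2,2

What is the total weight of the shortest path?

Shortest path: 0,1 → 1,1 → 2,1 → 2,0, total weight = 6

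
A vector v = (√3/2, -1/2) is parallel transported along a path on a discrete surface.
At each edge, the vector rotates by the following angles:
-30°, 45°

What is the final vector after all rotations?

Total rotation: (-30°) + 45° = 15°. Final vector: (0.9659, -0.2588)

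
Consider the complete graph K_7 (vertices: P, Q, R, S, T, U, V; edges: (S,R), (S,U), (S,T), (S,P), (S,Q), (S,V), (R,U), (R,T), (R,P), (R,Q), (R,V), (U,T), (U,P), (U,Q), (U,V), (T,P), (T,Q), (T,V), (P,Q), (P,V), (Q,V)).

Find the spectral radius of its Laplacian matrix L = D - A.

For the complete graph K_n, L = nI − J (J = all-ones matrix). J has eigenvalues n (once, eigenvector 𝟙) and 0 (multiplicity n−1), so L has eigenvalues 0 (once) and n (multiplicity n−1). Here n = 7: eigenvalue 0 once and 7 with multiplicity 6.
Laplacian eigenvalues: [0.0, 7.0, 7.0, 7.0, 7.0, 7.0, 7.0]. Largest eigenvalue (spectral radius) = 7.0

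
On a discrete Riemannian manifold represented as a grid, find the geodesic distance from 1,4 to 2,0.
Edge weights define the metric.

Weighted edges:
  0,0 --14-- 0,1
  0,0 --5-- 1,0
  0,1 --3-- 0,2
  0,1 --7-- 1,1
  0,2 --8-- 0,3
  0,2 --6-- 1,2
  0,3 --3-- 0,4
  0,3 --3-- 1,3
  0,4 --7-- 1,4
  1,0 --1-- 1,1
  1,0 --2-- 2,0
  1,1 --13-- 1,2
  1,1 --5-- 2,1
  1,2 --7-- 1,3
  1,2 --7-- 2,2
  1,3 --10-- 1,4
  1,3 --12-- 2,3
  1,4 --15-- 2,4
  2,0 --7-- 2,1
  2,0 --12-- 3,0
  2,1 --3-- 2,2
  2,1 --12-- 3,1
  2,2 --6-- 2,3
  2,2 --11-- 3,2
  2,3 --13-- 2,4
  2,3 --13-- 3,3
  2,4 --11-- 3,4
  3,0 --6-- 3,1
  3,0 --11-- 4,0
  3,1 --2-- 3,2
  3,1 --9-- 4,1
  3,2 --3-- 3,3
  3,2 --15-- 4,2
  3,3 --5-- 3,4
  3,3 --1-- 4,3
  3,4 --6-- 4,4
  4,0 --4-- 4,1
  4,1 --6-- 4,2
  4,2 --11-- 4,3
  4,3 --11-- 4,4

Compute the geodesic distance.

Shortest path: 1,4 → 0,4 → 0,3 → 0,2 → 0,1 → 1,1 → 1,0 → 2,0, total weight = 31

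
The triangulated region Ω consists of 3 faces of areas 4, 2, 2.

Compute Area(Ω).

4 + 2 + 2 = 8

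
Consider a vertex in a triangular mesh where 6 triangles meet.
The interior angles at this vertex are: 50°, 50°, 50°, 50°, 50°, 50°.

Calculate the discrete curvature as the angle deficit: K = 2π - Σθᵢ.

Sum of angles = 300°. K = 360° - 300° = 60° = π/3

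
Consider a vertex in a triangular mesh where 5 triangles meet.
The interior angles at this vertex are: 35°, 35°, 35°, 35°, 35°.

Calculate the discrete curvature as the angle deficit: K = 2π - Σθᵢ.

Sum of angles = 175°. K = 360° - 175° = 185° = 37π/36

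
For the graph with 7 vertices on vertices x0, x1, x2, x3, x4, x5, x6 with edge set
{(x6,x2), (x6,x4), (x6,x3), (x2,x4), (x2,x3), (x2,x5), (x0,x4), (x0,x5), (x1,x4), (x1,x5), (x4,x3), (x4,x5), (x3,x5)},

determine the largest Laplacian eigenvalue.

Degrees: deg(x0) = 2, deg(x1) = 2, deg(x2) = 4, deg(x3) = 4, deg(x4) = 6, deg(x5) = 5, deg(x6) = 3.
L = D − A with rows/columns ordered (x0, x1, x2, x3, x4, x5, x6):
  [ 2,  0,  0,  0, -1, -1,  0]
  [ 0,  2,  0,  0, -1, -1,  0]
  [ 0,  0,  4, -1, -1, -1, -1]
  [ 0,  0, -1,  4, -1, -1, -1]
  [-1, -1, -1, -1,  6, -1, -1]
  [-1, -1, -1, -1, -1,  5,  0]
  [ 0,  0, -1, -1, -1,  0,  3]
Characteristic polynomial: det(λI − L) = λ(λ² − 8λ + 11)(λ − 2)(λ − 4)(λ − 5)(λ − 7).
Roots: λ = 0; (λ² − 8λ + 11) = 0 ⇒ λ = 4 ± √5 ≈ 1.7639, 6.2361; (λ − 2) = 0 ⇒ λ = 2; (λ − 4) = 0 ⇒ λ = 4; (λ − 5) = 0 ⇒ λ = 5; (λ − 7) = 0 ⇒ λ = 7.
(Check: the roots sum (with multiplicity) to 26, matching trace L = Σdeg = 2·13 = 26.)
Laplacian eigenvalues: [0.0, 1.7639, 2.0, 4.0, 5.0, 6.2361, 7.0]. Largest eigenvalue (spectral radius) = 7.0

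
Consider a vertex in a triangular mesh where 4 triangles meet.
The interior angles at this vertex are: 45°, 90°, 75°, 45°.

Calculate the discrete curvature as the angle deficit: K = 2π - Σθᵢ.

Sum of angles = 255°. K = 360° - 255° = 105° = 7π/12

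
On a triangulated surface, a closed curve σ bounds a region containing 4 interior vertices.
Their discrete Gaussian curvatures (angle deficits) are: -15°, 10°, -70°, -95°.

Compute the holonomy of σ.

Holonomy = total enclosed curvature = (-15°) + 10° + (-70°) + (-95°) = -170°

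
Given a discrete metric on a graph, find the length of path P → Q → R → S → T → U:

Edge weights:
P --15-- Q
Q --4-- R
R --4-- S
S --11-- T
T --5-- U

Arc length = 15 + 4 + 4 + 11 + 5 = 39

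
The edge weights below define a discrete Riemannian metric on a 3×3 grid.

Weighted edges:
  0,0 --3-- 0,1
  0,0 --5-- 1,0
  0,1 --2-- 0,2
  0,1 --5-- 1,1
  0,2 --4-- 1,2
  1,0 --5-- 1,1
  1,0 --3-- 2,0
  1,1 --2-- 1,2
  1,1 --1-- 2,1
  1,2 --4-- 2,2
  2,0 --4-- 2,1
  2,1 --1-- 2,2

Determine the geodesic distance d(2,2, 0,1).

Shortest path: 2,2 → 2,1 → 1,1 → 0,1, total weight = 7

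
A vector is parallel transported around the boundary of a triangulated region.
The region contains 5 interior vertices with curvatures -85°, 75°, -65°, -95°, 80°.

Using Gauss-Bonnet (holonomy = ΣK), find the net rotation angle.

Holonomy = total enclosed curvature = (-85°) + 75° + (-65°) + (-95°) + 80° = -90°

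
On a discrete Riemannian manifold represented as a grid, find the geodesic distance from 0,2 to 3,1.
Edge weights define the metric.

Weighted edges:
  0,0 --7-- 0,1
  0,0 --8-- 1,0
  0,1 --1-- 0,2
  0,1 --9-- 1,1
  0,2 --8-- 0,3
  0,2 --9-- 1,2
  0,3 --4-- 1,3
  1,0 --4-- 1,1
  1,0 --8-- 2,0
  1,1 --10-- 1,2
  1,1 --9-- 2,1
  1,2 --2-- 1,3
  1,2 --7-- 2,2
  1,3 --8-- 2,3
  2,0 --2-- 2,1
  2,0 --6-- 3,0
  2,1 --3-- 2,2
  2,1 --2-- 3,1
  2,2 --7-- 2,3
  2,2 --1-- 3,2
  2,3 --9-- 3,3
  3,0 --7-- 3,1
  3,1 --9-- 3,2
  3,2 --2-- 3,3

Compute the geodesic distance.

Shortest path: 0,2 → 0,1 → 1,1 → 2,1 → 3,1, total weight = 21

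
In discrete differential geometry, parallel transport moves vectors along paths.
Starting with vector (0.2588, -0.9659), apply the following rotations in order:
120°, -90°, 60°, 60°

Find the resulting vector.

Total rotation: 120° + (-90°) + 60° + 60° = 150°. Final vector: (0.2588, 0.9659)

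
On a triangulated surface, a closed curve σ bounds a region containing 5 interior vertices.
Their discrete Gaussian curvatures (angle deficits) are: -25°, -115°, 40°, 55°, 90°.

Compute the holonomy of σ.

Holonomy = total enclosed curvature = (-25°) + (-115°) + 40° + 55° + 90° = 45°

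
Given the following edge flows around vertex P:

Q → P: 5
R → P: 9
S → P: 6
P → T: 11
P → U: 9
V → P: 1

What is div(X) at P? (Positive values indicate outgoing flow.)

Divergence = sum of outgoing flows = (-5) + (-9) + (-6) + 11 + 9 + (-1) = -1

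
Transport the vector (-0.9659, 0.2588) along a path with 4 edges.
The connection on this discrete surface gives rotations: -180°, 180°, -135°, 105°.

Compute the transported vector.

Total rotation: (-180°) + 180° + (-135°) + 105° = -30°. Final vector: (-0.7071, 0.7071)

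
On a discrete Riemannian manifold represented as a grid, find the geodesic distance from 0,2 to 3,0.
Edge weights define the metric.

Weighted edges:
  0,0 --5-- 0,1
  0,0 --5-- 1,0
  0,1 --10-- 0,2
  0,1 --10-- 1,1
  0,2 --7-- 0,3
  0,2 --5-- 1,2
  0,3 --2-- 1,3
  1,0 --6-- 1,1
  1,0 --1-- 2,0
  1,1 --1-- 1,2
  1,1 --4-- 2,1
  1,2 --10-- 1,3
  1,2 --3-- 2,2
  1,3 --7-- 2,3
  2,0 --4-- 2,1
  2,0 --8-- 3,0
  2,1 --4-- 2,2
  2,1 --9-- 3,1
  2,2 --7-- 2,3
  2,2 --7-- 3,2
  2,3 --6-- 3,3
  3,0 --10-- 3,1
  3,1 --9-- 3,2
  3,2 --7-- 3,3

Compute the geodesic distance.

Shortest path: 0,2 → 1,2 → 1,1 → 1,0 → 2,0 → 3,0, total weight = 21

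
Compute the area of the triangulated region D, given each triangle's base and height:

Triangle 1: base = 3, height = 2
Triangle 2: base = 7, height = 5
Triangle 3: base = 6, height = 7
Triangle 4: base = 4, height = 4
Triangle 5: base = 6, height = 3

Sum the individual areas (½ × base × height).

(1/2)×3×2 + (1/2)×7×5 + (1/2)×6×7 + (1/2)×4×4 + (1/2)×6×3 = 58.5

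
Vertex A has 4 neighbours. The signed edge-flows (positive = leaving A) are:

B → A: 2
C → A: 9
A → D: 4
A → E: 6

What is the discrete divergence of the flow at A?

Divergence = sum of outgoing flows = (-2) + (-9) + 4 + 6 = -1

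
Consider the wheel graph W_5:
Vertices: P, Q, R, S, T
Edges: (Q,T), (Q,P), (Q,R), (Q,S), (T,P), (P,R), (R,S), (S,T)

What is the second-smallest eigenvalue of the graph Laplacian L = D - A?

The wheel W_5 is the join K_1 ∨ C_4 (a hub joined to every vertex of a cycle of length 4). For a join G ∨ H (G on p vertices, H on q vertices) the Laplacian spectrum is 0, p+q, the eigenvalues of L(G) other than one 0 each shifted by +q, and the eigenvalues of L(H) other than one 0 each shifted by +p. With G = K_1 (p = 1, nothing left after dropping its 0) and H = C_4 (q = 4, eigenvalues 2 − 2cos(2πk/4), k = 0, …, 3; drop k = 0), the spectrum of W_5 is 0, 5, and 1 + (2 − 2cos(2πk/4)) = 3 − 2cos(2πk/4) for k = 1, …, 3:
k=1: 3 − 2cos(π/2) = 3.0; k=2: 3 − 2cos(π) = 5.0; k=3: 3 − 2cos(3π/2) = 3.0.
Laplacian eigenvalues: [0.0, 3.0, 3.0, 5.0, 5.0]. Algebraic connectivity (smallest non-zero eigenvalue) = 3.0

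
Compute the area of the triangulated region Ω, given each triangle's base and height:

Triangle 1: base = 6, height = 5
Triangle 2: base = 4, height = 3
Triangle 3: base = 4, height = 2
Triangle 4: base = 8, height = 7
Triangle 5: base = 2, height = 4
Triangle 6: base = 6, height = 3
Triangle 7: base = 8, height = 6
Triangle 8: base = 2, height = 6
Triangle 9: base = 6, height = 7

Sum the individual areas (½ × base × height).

(1/2)×6×5 + (1/2)×4×3 + (1/2)×4×2 + (1/2)×8×7 + (1/2)×2×4 + (1/2)×6×3 + (1/2)×8×6 + (1/2)×2×6 + (1/2)×6×7 = 117.0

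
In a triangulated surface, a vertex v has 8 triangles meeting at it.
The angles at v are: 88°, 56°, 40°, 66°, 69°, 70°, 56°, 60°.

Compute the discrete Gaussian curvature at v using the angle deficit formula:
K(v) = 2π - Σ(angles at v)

Sum of angles = 505°. K = 360° - 505° = -145° = -29π/36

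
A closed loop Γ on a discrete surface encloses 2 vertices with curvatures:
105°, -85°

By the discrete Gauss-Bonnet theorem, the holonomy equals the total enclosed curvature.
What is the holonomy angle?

Holonomy = total enclosed curvature = 105° + (-85°) = 20°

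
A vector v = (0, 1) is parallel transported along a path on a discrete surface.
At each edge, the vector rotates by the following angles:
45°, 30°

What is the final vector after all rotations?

Total rotation: 45° + 30° = 75°. Final vector: (-0.9659, 0.2588)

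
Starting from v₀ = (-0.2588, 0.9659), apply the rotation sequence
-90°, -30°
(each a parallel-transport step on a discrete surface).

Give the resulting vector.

Total rotation: (-90°) + (-30°) = -120°. Final vector: (0.9659, -0.2588)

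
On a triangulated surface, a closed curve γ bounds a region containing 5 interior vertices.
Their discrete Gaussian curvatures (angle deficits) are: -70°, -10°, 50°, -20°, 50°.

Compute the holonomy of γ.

Holonomy = total enclosed curvature = (-70°) + (-10°) + 50° + (-20°) + 50° = 0°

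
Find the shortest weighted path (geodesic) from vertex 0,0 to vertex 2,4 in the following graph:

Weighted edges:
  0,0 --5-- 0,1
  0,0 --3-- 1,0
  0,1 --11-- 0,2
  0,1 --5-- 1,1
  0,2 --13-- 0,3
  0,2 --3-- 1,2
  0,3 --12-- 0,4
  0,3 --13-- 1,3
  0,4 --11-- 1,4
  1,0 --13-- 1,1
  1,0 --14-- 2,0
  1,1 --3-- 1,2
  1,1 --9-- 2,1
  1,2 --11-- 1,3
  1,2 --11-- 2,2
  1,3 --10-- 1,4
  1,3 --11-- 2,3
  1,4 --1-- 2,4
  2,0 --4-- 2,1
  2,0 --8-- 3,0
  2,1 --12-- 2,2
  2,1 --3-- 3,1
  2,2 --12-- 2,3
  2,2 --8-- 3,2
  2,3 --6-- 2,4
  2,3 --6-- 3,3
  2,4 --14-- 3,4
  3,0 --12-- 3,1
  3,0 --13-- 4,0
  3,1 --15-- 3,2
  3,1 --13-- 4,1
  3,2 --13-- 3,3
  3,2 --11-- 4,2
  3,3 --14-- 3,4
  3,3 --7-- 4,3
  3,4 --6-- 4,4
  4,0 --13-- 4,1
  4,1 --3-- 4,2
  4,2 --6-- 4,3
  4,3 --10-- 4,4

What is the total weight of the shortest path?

Shortest path: 0,0 → 0,1 → 1,1 → 1,2 → 1,3 → 1,4 → 2,4, total weight = 35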